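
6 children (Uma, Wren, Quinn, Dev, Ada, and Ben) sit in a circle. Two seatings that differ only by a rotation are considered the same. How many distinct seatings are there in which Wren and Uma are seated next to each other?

Treat {Wren, Uma} as one unit (2 internal orders) and seat the resulting 5 units around the table: (4)! circular arrangements.
So 2 × (4)! = 2 × 24 = 48.

48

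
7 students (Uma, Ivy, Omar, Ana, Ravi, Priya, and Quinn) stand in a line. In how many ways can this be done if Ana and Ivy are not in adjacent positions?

3600

There are 7! = 5040 arrangements in all. If Ana and Ivy are adjacent, merging them into one block gives 2·(6)! = 1440 arrangements.
Complementary counting: 5040 − 1440 = 3600.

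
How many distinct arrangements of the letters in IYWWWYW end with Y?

With the last slot taken by Y, it remains to arrange the other 6 letters (IWWWYW).
Those 6 letters have W appearing 4 times, giving (6)!/(4!) = 30.

30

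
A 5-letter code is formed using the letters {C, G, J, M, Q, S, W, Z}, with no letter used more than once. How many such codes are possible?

This is a permutation of 5 out of 8: P(8,5) = 8!/3!.
That product is 8 × 7 × 6 × 5 × 4 = 6720.

6720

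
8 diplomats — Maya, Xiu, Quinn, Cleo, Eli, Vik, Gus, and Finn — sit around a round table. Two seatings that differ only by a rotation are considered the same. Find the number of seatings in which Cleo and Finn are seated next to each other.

1440

Treat {Cleo, Finn} as one unit (2 internal orders) and seat the resulting 7 units around the table: (6)! circular arrangements.
So 2 × (6)! = 2 × 720 = 1440.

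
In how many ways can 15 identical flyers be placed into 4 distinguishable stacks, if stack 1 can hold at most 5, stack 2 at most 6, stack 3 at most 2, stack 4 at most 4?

10

Without the upper bounds there are C(18,3) = 816 ways to split 15 among 4 stacks.
Subtract solutions that violate a single cap (substitute x_i' = x_i − (cap_i+1)): x_1 ≥ 6 gives C(12,3) = 220; x_2 ≥ 7 gives C(11,3) = 165; x_3 ≥ 3 gives C(15,3) = 455; x_4 ≥ 5 gives C(13,3) = 286. Together 1126.
Add back pairs where two caps are both exceeded: 10 + 84 + 35 + 56 + 20 + 120 = 325.
Subtract triples: 0 + 0 + 4 + 1 = 5.
By inclusion–exclusion the count is 816 − 1126 + 325 − 5 = 10.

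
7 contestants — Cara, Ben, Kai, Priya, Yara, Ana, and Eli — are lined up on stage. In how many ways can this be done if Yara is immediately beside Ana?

1440

Glue Yara and Ana into one block (2 internal orders), leaving 6 units to arrange in a row.
So the count is 2·(6)! = 1440.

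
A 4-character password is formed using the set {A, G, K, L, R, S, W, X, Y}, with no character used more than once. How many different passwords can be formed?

3024

This is a permutation of 4 out of 9: P(9,4) = 9!/5!.
9 × 8 × 7 × 6 = 3024.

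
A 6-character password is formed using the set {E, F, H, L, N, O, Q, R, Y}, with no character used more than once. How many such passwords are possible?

60480

Choose and order 6 of the 9 symbols: the first character has 9 options, the next 8, and so on down to 4.
9 × 8 × 7 × 6 × 5 × 4 = 60480.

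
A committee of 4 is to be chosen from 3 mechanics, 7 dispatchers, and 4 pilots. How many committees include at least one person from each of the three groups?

462

With no constraint there are C(14,4) = 1001 possible selections.
Selections missing a whole group: no mechanics → C(11,4) = 330; no dispatchers → C(7,4) = 35; no pilots → C(10,4) = 210.
Add back selections omitting two groups (i.e. drawn from a single group): C(3,4) + C(7,4) + C(4,4) = 36.
By inclusion–exclusion: 1001 − 575 + 36 = 462.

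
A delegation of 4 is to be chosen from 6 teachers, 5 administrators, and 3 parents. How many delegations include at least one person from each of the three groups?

With no constraint there are C(14,4) = 1001 possible selections.
Selections missing a whole group: no teachers → C(8,4) = 70; no administrators → C(9,4) = 126; no parents → C(11,4) = 330.
Add back selections omitting two groups (i.e. drawn from a single group): C(6,4) + C(5,4) + C(3,4) = 20.
By inclusion–exclusion: 1001 − 526 + 20 = 495.

495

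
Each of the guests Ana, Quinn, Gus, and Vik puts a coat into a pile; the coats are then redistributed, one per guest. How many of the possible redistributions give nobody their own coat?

9

Count assignments avoiding every fixed point. For any j of the 4 guests fixed to their own coat, the other 4−j can be arranged in (4−j)! ways.
By inclusion–exclusion this is Σ_{j=0}^{4} (−1)^j C(4,j)·(4−j)!.
Computing: 24 − 24 + 12 − 4 + 1 = 9.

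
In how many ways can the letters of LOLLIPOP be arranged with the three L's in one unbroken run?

Treat the 3 copies of L as a single block. The multiset to arrange is then {LLL, I, O, O, P, P}, 6 items in all.
That gives (6)!/(2!·2!) = 180 arrangements.

180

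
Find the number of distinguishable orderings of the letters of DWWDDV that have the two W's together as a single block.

Treat the 2 copies of W as a single block. The multiset to arrange is then {WW, D, D, D, V}, 5 items in all.
That gives (5)!/(3!) = 20 arrangements.

20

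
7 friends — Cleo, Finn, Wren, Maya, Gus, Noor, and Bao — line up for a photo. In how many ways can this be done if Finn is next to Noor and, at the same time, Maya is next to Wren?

480

Treat {Finn,Noor} as one block (2 orders) and {Maya,Wren} as another (2 orders).
That leaves 5 units to arrange: 2 × 2 × 5! = 4 × 120 = 480.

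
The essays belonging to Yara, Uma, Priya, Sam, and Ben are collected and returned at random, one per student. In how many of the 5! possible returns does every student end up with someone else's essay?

Let Aᵢ be the assignments in which student i gets their own essay. We want the size of the complement of A₁∪…∪A_5.
By inclusion–exclusion this is Σ_{j=0}^{5} (−1)^j C(5,j)·(5−j)!.
Computing: 120 − 120 + 60 − 20 + 5 − 1 = 44.

44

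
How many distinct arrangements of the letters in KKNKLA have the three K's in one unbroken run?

24

Treat the 3 copies of K as a single block. The multiset to arrange is then {KKK, A, L, N}, 4 items in all.
All 4 items are distinct, so there are (4)! = 24 arrangements.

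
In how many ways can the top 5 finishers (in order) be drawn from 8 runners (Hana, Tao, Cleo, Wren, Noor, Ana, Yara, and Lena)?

6720

This is an ordered selection of 5 from 8: P(8,5).
That gives 8 × 7 × 6 × 5 × 4 = 6720.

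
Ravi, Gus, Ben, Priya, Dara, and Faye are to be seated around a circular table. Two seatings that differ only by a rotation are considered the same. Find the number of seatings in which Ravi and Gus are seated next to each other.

Treat {Ravi, Gus} as one unit (2 internal orders) and seat the resulting 5 units around the table: (4)! circular arrangements.
So 2 × (4)! = 2 × 24 = 48.

48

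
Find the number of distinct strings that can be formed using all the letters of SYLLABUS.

10080

The 8 letters of SYLLABUS have repeats: L appearing twice and S appearing twice.
The number of distinct arrangements is 8!/(2!·2!) = 40320/4 = 10080.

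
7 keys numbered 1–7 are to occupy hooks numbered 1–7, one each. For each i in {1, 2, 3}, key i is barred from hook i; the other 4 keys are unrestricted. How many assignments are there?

3216

Let Aᵢ (for i ∈ {1, 2, 3}) be the placements that put key i in its forbidden hook. Any j of these fix j positions, leaving (7−j)! ways to fill the rest, and there are C(3,j) ways to pick which j.
By inclusion–exclusion, the number of valid placements is Σ_{j=0}^{3} (−1)^j C(3,j)·(7−j)!.
Computing: 5040 − 2160 + 360 − 24 = 3216.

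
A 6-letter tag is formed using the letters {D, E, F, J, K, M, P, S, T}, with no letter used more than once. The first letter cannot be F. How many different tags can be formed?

The first letter has 9−1 = 8 choices (anything except F).
The remaining 5 letters are filled from the other 8 symbols without repetition: 8 × 7 × 6 × 5 × 4 = 6720.
Total: 8 × 6720 = 53760.

53760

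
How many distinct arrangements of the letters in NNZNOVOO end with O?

With the last slot taken by O, it remains to arrange the other 7 letters (NNZNVOO).
Those 7 letters have N appearing 3 times and O appearing twice, giving (7)!/(3!·2!) = 420.

420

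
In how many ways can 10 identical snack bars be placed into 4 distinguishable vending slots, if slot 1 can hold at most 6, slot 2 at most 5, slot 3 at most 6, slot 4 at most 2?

97

Without the upper bounds there are C(13,3) = 286 ways to split 10 among 4 vending slots.
Subtract solutions that violate a single cap (substitute x_i' = x_i − (cap_i+1)): x_1 ≥ 7 gives C(6,3) = 20; x_2 ≥ 6 gives C(7,3) = 35; x_3 ≥ 7 gives C(6,3) = 20; x_4 ≥ 3 gives C(10,3) = 120. Together 195.
Add back pairs where two caps are both exceeded: 0 + 0 + 1 + 0 + 4 + 1 = 6.
By inclusion–exclusion the count is 286 − 195 + 6 = 97.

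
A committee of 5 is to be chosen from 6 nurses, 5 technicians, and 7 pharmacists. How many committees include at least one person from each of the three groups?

Unrestricted: C(18,5) = 8568 ways to pick any 5 of the 18.
Selections missing a whole group: no nurses → C(12,5) = 792; no technicians → C(13,5) = 1287; no pharmacists → C(11,5) = 462.
Add back selections omitting two groups (i.e. drawn from a single group): C(6,5) + C(5,5) + C(7,5) = 28.
By inclusion–exclusion: 8568 − 2541 + 28 = 6055.

6055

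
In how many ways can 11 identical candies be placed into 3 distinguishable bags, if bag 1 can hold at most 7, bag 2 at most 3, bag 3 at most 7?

22

By stars and bars, unrestricted non-negative solutions to x_1+…+x_3 = 11 number C(11+2,2) = 78.
Subtract solutions that violate a single cap (substitute x_i' = x_i − (cap_i+1)): x_1 ≥ 8 gives C(5,2) = 10; x_2 ≥ 4 gives C(9,2) = 36; x_3 ≥ 8 gives C(5,2) = 10. Together 56.
No two caps can be exceeded simultaneously, so the pair terms are all 0.
By inclusion–exclusion the count is 78 − 56 + 0 = 22.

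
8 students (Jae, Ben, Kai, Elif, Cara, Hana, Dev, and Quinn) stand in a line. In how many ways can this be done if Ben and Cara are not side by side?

30240

There are 8! = 40320 arrangements in all. If Ben and Cara are adjacent, merging them into one block gives 2·(7)! = 10080 arrangements.
Complementary counting: 40320 − 10080 = 30240.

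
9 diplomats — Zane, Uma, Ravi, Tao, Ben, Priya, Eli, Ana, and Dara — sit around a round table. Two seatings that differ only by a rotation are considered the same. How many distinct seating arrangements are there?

Fix one person's seat to break rotational symmetry; the remaining 8 people can be arranged in (8)! = 40320 ways.

40320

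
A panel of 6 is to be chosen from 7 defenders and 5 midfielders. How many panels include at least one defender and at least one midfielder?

917

With no constraint there are C(12,6) = 924 possible selections.
Selections missing a whole group: no defenders → C(5,6) = 0; no midfielders → C(7,6) = 7.
Both groups omitted at once is impossible, so 924 − 7 = 917.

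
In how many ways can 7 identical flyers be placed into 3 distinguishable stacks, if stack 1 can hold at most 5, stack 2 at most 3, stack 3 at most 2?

9

Without the upper bounds there are C(9,2) = 36 ways to split 7 among 3 stacks.
Subtract solutions that violate a single cap (substitute x_i' = x_i − (cap_i+1)): x_1 ≥ 6 gives C(3,2) = 3; x_2 ≥ 4 gives C(5,2) = 10; x_3 ≥ 3 gives C(6,2) = 15. Together 28.
Add back pairs where two caps are both exceeded: 0 + 0 + 1 = 1.
By inclusion–exclusion the count is 36 − 28 + 1 = 9.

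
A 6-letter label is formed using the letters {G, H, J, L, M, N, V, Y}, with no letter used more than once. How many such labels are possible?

Choose and order 6 of the 8 symbols: the first letter has 8 options, the next 7, and so on down to 3.
That product is 8 × 7 × 6 × 5 × 4 × 3 = 20160.

20160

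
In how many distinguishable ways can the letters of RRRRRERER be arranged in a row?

Letter multiplicities in RRRRRERER: E×2, R×7.
The number of distinct arrangements is 9!/(7!·2!) = 362880/10080 = 36.

36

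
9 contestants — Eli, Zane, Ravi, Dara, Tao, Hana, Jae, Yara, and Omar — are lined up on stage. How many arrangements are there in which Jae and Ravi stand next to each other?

80640

Treat {Jae, Ravi} as a single unit. There are 8 units to order, and the pair itself can be ordered 2 ways.
That gives 2 × 8! = 2 × 40320 = 80640.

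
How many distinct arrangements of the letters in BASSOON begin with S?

With the first slot taken by S, it remains to arrange the other 6 letters (BASOON).
Those 6 letters have O appearing twice, giving (6)!/(2!) = 360.

360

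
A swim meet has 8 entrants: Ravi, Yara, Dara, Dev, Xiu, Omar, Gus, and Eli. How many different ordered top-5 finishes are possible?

6720

There are 8 choices for 1st place, 7 for 2nd, and so on down to 4 for position 5.
That gives 8 × 7 × 6 × 5 × 4 = 6720.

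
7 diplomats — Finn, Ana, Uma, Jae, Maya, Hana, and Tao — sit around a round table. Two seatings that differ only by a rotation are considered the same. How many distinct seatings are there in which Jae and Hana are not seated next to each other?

All circular seatings of 7 people number (6)! = 720.
Those with Jae next to Hana: fuse the pair into one unit and seat 6 units around a circle — 2·(5)! = 240.
Subtracting, 720 − 240 = 480.

480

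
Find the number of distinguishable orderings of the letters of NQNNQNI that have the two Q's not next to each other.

75

Total arrangements of NQNNQNI: 7!/(4!·2!) = 105.
Arrangements with the Q's together: treat QQ as one letter, giving (6)!/(4!) = 30.
Subtracting, 105 − 30 = 75 arrangements keep the Q's apart.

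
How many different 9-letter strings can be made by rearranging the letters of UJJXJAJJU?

UJJXJAJJU has 9 letters with J appearing 5 times and U appearing twice.
The number of distinct arrangements is 9!/(5!·2!) = 362880/240 = 1512.

1512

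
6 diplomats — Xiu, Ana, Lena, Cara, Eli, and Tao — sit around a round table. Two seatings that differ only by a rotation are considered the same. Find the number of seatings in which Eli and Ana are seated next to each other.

48

Glue Eli and Ana into a block (2 internal orders). Seating 5 units around a circle gives (4)! arrangements.
So 2 × (4)! = 2 × 24 = 48.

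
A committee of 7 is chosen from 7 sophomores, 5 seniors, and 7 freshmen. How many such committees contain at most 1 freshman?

7260

Split by how many freshmen are chosen (0 through 1).
Sum: C(7,0)·C(12,7) + C(7,1)·C(12,6) = 792 + 6468 = 7260.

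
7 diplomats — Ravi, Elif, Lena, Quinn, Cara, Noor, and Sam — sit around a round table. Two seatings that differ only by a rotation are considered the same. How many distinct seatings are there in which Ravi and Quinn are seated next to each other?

240

Glue Ravi and Quinn into a block (2 internal orders). Seating 6 units around a circle gives (5)! arrangements.
So 2 × (5)! = 2 × 120 = 240.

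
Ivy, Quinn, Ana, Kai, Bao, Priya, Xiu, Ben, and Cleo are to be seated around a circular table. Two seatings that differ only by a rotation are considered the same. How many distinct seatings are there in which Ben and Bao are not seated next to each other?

30240

All circular seatings of 9 people number (8)! = 40320.
Seatings with Ben beside Bao: treat them as a block with 2 internal orders, giving 2 × (7)! = 10080.
Subtracting, 40320 − 10080 = 30240.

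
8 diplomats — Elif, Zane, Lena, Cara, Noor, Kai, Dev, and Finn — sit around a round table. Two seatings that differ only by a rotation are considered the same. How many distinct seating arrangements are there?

Seat Elif anywhere (absorbing the rotational symmetry), then permute the other 7: (7)! = 5040.

5040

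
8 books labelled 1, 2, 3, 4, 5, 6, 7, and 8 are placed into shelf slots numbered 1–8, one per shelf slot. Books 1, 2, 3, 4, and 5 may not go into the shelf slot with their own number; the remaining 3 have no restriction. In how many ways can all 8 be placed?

21234

Let Aᵢ (for 1 ≤ i ≤ 5) be the placements that put book i in its forbidden shelf slot. Any j of these fix j positions, leaving (8−j)! ways to fill the rest, and there are C(5,j) ways to pick which j.
By inclusion–exclusion, the number of valid placements is Σ_{j=0}^{5} (−1)^j C(5,j)·(8−j)!.
Computing: 40320 − 25200 + 7200 − 1200 + 120 − 6 = 21234.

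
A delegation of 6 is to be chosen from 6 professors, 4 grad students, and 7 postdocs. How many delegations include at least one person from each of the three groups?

9996

Total 6-person selections from all 17: C(17,6) = 12376.
Selections missing a whole group: no professors → C(11,6) = 462; no grad students → C(13,6) = 1716; no postdocs → C(10,6) = 210.
Add back selections omitting two groups (i.e. drawn from a single group): C(6,6) + C(4,6) + C(7,6) = 8.
By inclusion–exclusion: 12376 − 2388 + 8 = 9996.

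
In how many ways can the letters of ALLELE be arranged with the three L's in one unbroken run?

Treat the 3 copies of L as a single block. The multiset to arrange is then {LLL, A, E, E}, 4 items in all.
That gives (4)!/(2!) = 12 arrangements.

12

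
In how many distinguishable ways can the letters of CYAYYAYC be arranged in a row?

420

The 8 letters of CYAYYAYC have repeats: A appearing twice, C appearing twice, and Y appearing 4 times.
So there are 8! / (4!·2!·2!) = 420 distinguishable arrangements.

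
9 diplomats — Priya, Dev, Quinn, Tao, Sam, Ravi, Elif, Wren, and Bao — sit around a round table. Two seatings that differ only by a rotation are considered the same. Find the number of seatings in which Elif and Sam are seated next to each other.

Glue Elif and Sam into a block (2 internal orders). Seating 8 units around a circle gives (7)! arrangements.
So 2 × (7)! = 2 × 5040 = 10080.

10080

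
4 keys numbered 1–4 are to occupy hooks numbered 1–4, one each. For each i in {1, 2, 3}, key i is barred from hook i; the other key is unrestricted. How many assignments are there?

11

Let Aᵢ (for i ∈ {1, 2, 3}) be the placements that put key i in its forbidden hook. Any j of these fix j positions, leaving (4−j)! ways to fill the rest, and there are C(3,j) ways to pick which j.
By inclusion–exclusion, the number of valid placements is Σ_{j=0}^{3} (−1)^j C(3,j)·(4−j)!.
Computing: 24 − 18 + 6 − 1 = 11.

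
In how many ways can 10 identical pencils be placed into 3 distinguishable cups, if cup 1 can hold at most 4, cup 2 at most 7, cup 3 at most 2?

9

Ignoring the caps, the number of non-negative solutions to x_1+…+x_3 = 10 is C(12,2) = 66.
Subtract solutions that violate a single cap (substitute x_i' = x_i − (cap_i+1)): x_1 ≥ 5 gives C(7,2) = 21; x_2 ≥ 8 gives C(4,2) = 6; x_3 ≥ 3 gives C(9,2) = 36. Together 63.
Add back pairs where two caps are both exceeded: 0 + 6 + 0 = 6.
By inclusion–exclusion the count is 66 − 63 + 6 = 9.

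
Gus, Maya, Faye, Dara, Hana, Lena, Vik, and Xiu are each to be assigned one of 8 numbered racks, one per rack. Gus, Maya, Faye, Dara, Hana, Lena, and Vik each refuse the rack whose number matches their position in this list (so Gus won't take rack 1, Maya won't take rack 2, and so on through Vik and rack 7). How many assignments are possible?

16687

Let Aᵢ (for 1 ≤ i ≤ 7) be the placements that put person i in their forbidden rack. Any j of these fix j positions, leaving (8−j)! ways to fill the rest, and there are C(7,j) ways to pick which j.
By inclusion–exclusion, the number of valid placements is Σ_{j=0}^{7} (−1)^j C(7,j)·(8−j)!.
Computing: 40320 − 35280 + 15120 − 4200 + 840 − 126 + 14 − 1 = 16687.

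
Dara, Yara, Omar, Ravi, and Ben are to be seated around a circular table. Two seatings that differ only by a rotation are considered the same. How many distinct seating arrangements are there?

24

Fix one person's seat to break rotational symmetry; the remaining 4 people can be arranged in (4)! = 24 ways.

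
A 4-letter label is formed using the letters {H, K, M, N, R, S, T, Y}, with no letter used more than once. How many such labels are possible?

1680

Choose and order 4 of the 8 symbols: the first letter has 8 options, the next 7, then 6, 5.
That product is 8 × 7 × 6 × 5 = 1680.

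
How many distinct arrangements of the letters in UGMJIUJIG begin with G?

5040

With the first slot taken by G, it remains to arrange the other 8 letters (UMJIUJIG).
Those 8 letters have I appearing twice, J appearing twice, and U appearing twice, giving (8)!/(2!·2!·2!) = 5040.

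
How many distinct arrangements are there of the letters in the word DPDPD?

The 5 letters of DPDPD have repeats: D appearing 3 times and P appearing twice.
So there are 5! / (3!·2!) = 10 distinguishable arrangements.

10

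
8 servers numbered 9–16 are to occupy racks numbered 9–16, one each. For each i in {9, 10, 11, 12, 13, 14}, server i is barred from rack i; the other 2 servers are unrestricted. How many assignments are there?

Let Aᵢ (for 9 ≤ i ≤ 14) be the placements that put server i in its forbidden rack. Any j of these fix j positions, leaving (8−j)! ways to fill the rest, and there are C(6,j) ways to pick which j.
By inclusion–exclusion, the number of valid placements is Σ_{j=0}^{6} (−1)^j C(6,j)·(8−j)!.
Computing: 40320 − 30240 + 10800 − 2400 + 360 − 36 + 2 = 18806.

18806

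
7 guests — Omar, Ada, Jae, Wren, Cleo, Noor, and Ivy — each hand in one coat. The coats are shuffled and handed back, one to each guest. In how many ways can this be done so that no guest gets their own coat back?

Count assignments avoiding every fixed point. For any j of the 7 guests fixed to their own coat, the other 7−j can be arranged in (7−j)! ways.
By inclusion–exclusion this is Σ_{j=0}^{7} (−1)^j C(7,j)·(7−j)!.
Computing: 5040 − 5040 + 2520 − 840 + 210 − 42 + 7 − 1 = 1854.

1854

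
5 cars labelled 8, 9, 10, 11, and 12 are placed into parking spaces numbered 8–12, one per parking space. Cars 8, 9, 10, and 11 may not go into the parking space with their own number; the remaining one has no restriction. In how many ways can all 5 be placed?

53

Let Aᵢ (for 8 ≤ i ≤ 11) be the placements that put car i in its forbidden parking space. Any j of these fix j positions, leaving (5−j)! ways to fill the rest, and there are C(4,j) ways to pick which j.
By inclusion–exclusion, the number of valid placements is Σ_{j=0}^{4} (−1)^j C(4,j)·(5−j)!.
Computing: 120 − 96 + 36 − 8 + 1 = 53.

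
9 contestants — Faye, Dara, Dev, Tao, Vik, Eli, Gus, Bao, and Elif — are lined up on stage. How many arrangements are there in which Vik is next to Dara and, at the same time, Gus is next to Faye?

20160

Treat {Vik,Dara} as one block (2 orders) and {Gus,Faye} as another (2 orders).
That leaves 7 units to arrange: 2 × 2 × 7! = 4 × 5040 = 20160.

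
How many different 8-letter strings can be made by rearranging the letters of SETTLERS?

SETTLERS has 8 letters with E appearing twice, S appearing twice, and T appearing twice.
Dividing 8! = 40320 by 2!·2!·2! = 8 for the repeated letters gives 5040.

5040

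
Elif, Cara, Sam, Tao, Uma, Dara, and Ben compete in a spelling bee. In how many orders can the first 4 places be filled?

840

There are 7 choices for 1st place, 6 for 2nd, and so on down to 4 for position 4.
That gives 7 × 6 × 5 × 4 = 840.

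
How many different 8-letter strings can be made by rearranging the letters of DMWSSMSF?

The 8 letters of DMWSSMSF have repeats: M appearing twice and S appearing 3 times.
So there are 8! / (3!·2!) = 3360 distinguishable arrangements.

3360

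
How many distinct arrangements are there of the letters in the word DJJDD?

DJJDD has 5 letters with D appearing 3 times and J appearing twice.
The number of distinct arrangements is 5!/(3!·2!) = 120/12 = 10.

10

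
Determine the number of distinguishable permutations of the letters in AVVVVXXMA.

3780

Letter multiplicities in AVVVVXXMA: A×2, M×1, V×4, X×2.
Dividing 9! = 362880 by 4!·2!·2! = 96 for the repeated letters gives 3780.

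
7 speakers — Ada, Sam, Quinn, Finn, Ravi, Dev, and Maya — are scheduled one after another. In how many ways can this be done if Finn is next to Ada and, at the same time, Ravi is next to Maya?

Treat {Finn,Ada} as one block (2 orders) and {Ravi,Maya} as another (2 orders).
That leaves 5 units to arrange: 2 × 2 × 5! = 4 × 120 = 480.

480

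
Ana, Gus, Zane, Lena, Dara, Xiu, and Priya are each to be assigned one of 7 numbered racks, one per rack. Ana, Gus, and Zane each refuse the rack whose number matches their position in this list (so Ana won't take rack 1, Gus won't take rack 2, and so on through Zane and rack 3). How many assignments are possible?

Let Aᵢ (for i ∈ {1, 2, 3}) be the placements that put person i in their forbidden rack. Any j of these fix j positions, leaving (7−j)! ways to fill the rest, and there are C(3,j) ways to pick which j.
By inclusion–exclusion, the number of valid placements is Σ_{j=0}^{3} (−1)^j C(3,j)·(7−j)!.
Computing: 5040 − 2160 + 360 − 24 = 3216.

3216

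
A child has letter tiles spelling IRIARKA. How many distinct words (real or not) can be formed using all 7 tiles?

Letter multiplicities in IRIARKA: A×2, I×2, K×1, R×2.
The number of distinct arrangements is 7!/(2!·2!·2!) = 5040/8 = 630.

630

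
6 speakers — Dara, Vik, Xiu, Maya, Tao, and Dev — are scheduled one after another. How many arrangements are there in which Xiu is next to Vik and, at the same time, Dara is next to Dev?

Treat {Xiu,Vik} as one block (2 orders) and {Dara,Dev} as another (2 orders).
That leaves 4 units to arrange: 2 × 2 × 4! = 4 × 24 = 96.

96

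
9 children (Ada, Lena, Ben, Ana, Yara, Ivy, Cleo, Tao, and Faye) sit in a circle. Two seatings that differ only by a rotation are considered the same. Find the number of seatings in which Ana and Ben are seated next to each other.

Treat {Ana, Ben} as one unit (2 internal orders) and seat the resulting 8 units around the table: (7)! circular arrangements.
So 2 × (7)! = 2 × 5040 = 10080.

10080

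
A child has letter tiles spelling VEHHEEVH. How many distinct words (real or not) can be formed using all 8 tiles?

VEHHEEVH has 8 letters with E appearing 3 times, H appearing 3 times, and V appearing twice.
So there are 8! / (3!·3!·2!) = 560 distinguishable arrangements.

560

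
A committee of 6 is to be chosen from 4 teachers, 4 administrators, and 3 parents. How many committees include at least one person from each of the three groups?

420

Unrestricted: C(11,6) = 462 ways to pick any 6 of the 11.
Selections missing a whole group: no teachers → C(7,6) = 7; no administrators → C(7,6) = 7; no parents → C(8,6) = 28.
Add back selections omitting two groups (i.e. drawn from a single group): C(4,6) + C(4,6) + C(3,6) = 0.
By inclusion–exclusion: 462 − 42 + 0 = 420.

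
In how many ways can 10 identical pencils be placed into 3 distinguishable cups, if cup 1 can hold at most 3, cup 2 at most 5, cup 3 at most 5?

10

Without the upper bounds there are C(12,2) = 66 ways to split 10 among 3 cups.
Subtract solutions that violate a single cap (substitute x_i' = x_i − (cap_i+1)): x_1 ≥ 4 gives C(8,2) = 28; x_2 ≥ 6 gives C(6,2) = 15; x_3 ≥ 6 gives C(6,2) = 15. Together 58.
Add back pairs where two caps are both exceeded: 1 + 1 + 0 = 2.
By inclusion–exclusion the count is 66 − 58 + 2 = 10.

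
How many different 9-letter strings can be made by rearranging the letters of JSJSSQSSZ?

JSJSSQSSZ has 9 letters with J appearing twice and S appearing 5 times.
The number of distinct arrangements is 9!/(5!·2!) = 362880/240 = 1512.

1512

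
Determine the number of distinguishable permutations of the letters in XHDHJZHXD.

The 9 letters of XHDHJZHXD have repeats: D appearing twice, H appearing 3 times, and X appearing twice.
So there are 9! / (3!·2!·2!) = 15120 distinguishable arrangements.

15120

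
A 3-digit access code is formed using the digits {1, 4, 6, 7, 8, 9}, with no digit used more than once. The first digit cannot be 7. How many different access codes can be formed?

The first digit has 6−1 = 5 choices (anything except 7).
The remaining 2 digits are filled from the other 5 symbols without repetition: 5 × 4 = 20.
Total: 5 × 20 = 100.

100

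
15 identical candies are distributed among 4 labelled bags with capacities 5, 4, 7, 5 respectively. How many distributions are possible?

Without the upper bounds there are C(18,3) = 816 ways to split 15 among 4 bags.
Subtract solutions that violate a single cap (substitute x_i' = x_i − (cap_i+1)): x_1 ≥ 6 gives C(12,3) = 220; x_2 ≥ 5 gives C(13,3) = 286; x_3 ≥ 8 gives C(10,3) = 120; x_4 ≥ 6 gives C(12,3) = 220. Together 846.
Add back pairs where two caps are both exceeded: 35 + 4 + 20 + 10 + 35 + 4 = 108.
By inclusion–exclusion the count is 816 − 846 + 108 = 78.

78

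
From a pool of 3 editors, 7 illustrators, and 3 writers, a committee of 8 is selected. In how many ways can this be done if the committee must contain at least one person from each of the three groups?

1197

With no constraint there are C(13,8) = 1287 possible selections.
Subtract selections that omit an entire group: no editors → C(10,8) = 45; no illustrators → C(6,8) = 0; no writers → C(10,8) = 45.
Add back selections omitting two groups (i.e. drawn from a single group): C(3,8) + C(7,8) + C(3,8) = 0.
By inclusion–exclusion: 1287 − 90 + 0 = 1197.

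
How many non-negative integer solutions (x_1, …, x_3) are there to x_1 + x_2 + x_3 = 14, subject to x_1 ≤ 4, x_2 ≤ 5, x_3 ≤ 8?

By stars and bars, unrestricted non-negative solutions to x_1+…+x_3 = 14 number C(14+2,2) = 120.
Subtract solutions that violate a single cap (substitute x_i' = x_i − (cap_i+1)): x_1 ≥ 5 gives C(11,2) = 55; x_2 ≥ 6 gives C(10,2) = 45; x_3 ≥ 9 gives C(7,2) = 21. Together 121.
Add back pairs where two caps are both exceeded: 10 + 1 + 0 = 11.
By inclusion–exclusion the count is 120 − 121 + 11 = 10.

10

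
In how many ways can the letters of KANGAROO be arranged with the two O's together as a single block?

2520

Treat the 2 copies of O as a single block. The multiset to arrange is then {OO, A, A, G, K, N, R}, 7 items in all.
That gives (7)!/(2!) = 2520 arrangements.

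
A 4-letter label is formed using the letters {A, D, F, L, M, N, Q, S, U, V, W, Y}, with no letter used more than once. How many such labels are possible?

Choose and order 4 of the 12 symbols: the first letter has 12 options, the next 11, then 10, 9.
That product is 12 × 11 × 10 × 9 = 11880.

11880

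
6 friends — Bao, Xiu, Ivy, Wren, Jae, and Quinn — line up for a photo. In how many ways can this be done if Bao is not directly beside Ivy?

There are 6! = 720 arrangements in all. If Bao and Ivy are adjacent, merging them into one block gives 2·(5)! = 240 arrangements.
Complementary counting: 720 − 240 = 480.

480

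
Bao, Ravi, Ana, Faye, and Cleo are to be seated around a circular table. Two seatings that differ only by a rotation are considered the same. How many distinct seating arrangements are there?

24

Seat Bao anywhere (absorbing the rotational symmetry), then permute the other 4: (4)! = 24.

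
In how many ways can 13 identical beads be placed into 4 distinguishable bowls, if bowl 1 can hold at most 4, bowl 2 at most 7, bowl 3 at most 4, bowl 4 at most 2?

31

Without the upper bounds there are C(16,3) = 560 ways to split 13 among 4 bowls.
Subtract solutions that violate a single cap (substitute x_i' = x_i − (cap_i+1)): x_1 ≥ 5 gives C(11,3) = 165; x_2 ≥ 8 gives C(8,3) = 56; x_3 ≥ 5 gives C(11,3) = 165; x_4 ≥ 3 gives C(13,3) = 286. Together 672.
Add back pairs where two caps are both exceeded: 1 + 20 + 56 + 1 + 10 + 56 = 144.
Subtract triples: 0 + 0 + 1 + 0 = 1.
By inclusion–exclusion the count is 560 − 672 + 144 − 1 = 31.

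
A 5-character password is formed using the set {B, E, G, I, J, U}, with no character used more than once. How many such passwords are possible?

720

This is a permutation of 5 out of 6: P(6,5) = 6!/1!.
6 × 5 × 4 × 3 × 2 = 720.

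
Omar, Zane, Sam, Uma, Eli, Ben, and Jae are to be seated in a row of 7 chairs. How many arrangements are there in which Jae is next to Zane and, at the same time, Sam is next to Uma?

480

Treat {Jae,Zane} as one block (2 orders) and {Sam,Uma} as another (2 orders).
That leaves 5 units to arrange: 2 × 2 × 5! = 4 × 120 = 480.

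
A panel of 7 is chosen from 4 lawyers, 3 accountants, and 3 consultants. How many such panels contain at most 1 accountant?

Split by how many accountants are chosen (0 through 1).
Sum: C(3,0)·C(7,7) + C(3,1)·C(7,6) = 1 + 21 = 22.

22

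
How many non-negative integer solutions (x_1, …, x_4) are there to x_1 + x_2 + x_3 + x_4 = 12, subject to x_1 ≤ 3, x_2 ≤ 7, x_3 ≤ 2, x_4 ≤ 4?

30

Without the upper bounds there are C(15,3) = 455 ways to split 12 among 4 variables.
Subtract solutions that violate a single cap (substitute x_i' = x_i − (cap_i+1)): x_1 ≥ 4 gives C(11,3) = 165; x_2 ≥ 8 gives C(7,3) = 35; x_3 ≥ 3 gives C(12,3) = 220; x_4 ≥ 5 gives C(10,3) = 120. Together 540.
Add back pairs where two caps are both exceeded: 1 + 56 + 20 + 4 + 0 + 35 = 116.
Subtract triples: 0 + 0 + 1 + 0 = 1.
By inclusion–exclusion the count is 455 − 540 + 116 − 1 = 30.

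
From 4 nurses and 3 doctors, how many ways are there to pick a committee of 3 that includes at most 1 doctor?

Split by how many doctors are chosen (0 through 1).
Sum: C(3,0)·C(4,3) + C(3,1)·C(4,2) = 4 + 18 = 22.

22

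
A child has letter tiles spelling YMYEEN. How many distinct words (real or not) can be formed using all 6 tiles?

YMYEEN has 6 letters with E appearing twice and Y appearing twice.
Dividing 6! = 720 by 2!·2! = 4 for the repeated letters gives 180.

180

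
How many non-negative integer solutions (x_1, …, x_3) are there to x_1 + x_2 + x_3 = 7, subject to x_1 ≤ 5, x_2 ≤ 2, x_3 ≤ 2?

6

Without the upper bounds there are C(9,2) = 36 ways to split 7 among 3 variables.
Subtract solutions that violate a single cap (substitute x_i' = x_i − (cap_i+1)): x_1 ≥ 6 gives C(3,2) = 3; x_2 ≥ 3 gives C(6,2) = 15; x_3 ≥ 3 gives C(6,2) = 15. Together 33.
Add back pairs where two caps are both exceeded: 0 + 0 + 3 = 3.
By inclusion–exclusion the count is 36 − 33 + 3 = 6.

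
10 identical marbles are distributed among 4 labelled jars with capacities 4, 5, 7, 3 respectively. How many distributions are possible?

Ignoring the caps, the number of non-negative solutions to x_1+…+x_4 = 10 is C(13,3) = 286.
Subtract solutions that violate a single cap (substitute x_i' = x_i − (cap_i+1)): x_1 ≥ 5 gives C(8,3) = 56; x_2 ≥ 6 gives C(7,3) = 35; x_3 ≥ 8 gives C(5,3) = 10; x_4 ≥ 4 gives C(9,3) = 84. Together 185.
Add back pairs where two caps are both exceeded: 0 + 0 + 4 + 0 + 1 + 0 = 5.
By inclusion–exclusion the count is 286 − 185 + 5 = 106.

106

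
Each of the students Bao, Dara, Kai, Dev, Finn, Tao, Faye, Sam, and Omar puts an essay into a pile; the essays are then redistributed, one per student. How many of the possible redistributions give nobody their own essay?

133496

This is the derangement count D_9: permutations of 9 items with no fixed point.
By inclusion–exclusion this is Σ_{j=0}^{9} (−1)^j C(9,j)·(9−j)!.
Computing: 362880 − 362880 + 181440 − 60480 + 15120 − 3024 + 504 − 72 + 9 − 1 = 133496.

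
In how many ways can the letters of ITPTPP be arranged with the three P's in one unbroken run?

12

Treat the 3 copies of P as a single block. The multiset to arrange is then {PPP, I, T, T}, 4 items in all.
That gives (4)!/(2!) = 12 arrangements.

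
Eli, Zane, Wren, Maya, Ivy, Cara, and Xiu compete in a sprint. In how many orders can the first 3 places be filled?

210

This is an ordered selection of 3 from 7: P(7,3).
That gives 7 × 6 × 5 = 210.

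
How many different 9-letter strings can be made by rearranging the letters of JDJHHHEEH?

Letter multiplicities in JDJHHHEEH: D×1, E×2, H×4, J×2.
So there are 9! / (4!·2!·2!) = 3780 distinguishable arrangements.

3780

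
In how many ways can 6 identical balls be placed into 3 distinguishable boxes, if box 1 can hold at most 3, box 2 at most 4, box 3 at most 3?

13

Ignoring the caps, the number of non-negative solutions to x_1+…+x_3 = 6 is C(8,2) = 28.
Subtract solutions that violate a single cap (substitute x_i' = x_i − (cap_i+1)): x_1 ≥ 4 gives C(4,2) = 6; x_2 ≥ 5 gives C(3,2) = 3; x_3 ≥ 4 gives C(4,2) = 6. Together 15.
No two caps can be exceeded simultaneously, so the pair terms are all 0.
By inclusion–exclusion the count is 28 − 15 + 0 = 13.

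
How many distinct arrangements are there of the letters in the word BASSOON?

1260

Letter multiplicities in BASSOON: A×1, B×1, N×1, O×2, S×2.
Dividing 7! = 5040 by 2!·2! = 4 for the repeated letters gives 1260.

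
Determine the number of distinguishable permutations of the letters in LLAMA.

30

The 5 letters of LLAMA have repeats: A appearing twice and L appearing twice.
The number of distinct arrangements is 5!/(2!·2!) = 120/4 = 30.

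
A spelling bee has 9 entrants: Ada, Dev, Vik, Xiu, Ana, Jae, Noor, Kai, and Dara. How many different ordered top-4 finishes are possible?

3024

There are 9 choices for 1st place, 8 for 2nd, and so on down to 6 for position 4.
That gives 9 × 8 × 7 × 6 = 3024.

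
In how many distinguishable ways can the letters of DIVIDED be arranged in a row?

420

DIVIDED has 7 letters with D appearing 3 times and I appearing twice.
The number of distinct arrangements is 7!/(3!·2!) = 5040/12 = 420.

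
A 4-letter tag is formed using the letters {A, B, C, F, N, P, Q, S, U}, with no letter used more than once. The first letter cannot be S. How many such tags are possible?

The first letter has 9−1 = 8 choices (anything except S).
The remaining 3 letters are filled from the other 8 symbols without repetition: 8 × 7 × 6 = 336.
Total: 8 × 336 = 2688.

2688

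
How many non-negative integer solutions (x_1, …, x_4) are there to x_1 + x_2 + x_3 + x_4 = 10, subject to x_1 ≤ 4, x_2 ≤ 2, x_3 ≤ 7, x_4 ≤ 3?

50

Ignoring the caps, the number of non-negative solutions to x_1+…+x_4 = 10 is C(13,3) = 286.
Subtract solutions that violate a single cap (substitute x_i' = x_i − (cap_i+1)): x_1 ≥ 5 gives C(8,3) = 56; x_2 ≥ 3 gives C(10,3) = 120; x_3 ≥ 8 gives C(5,3) = 10; x_4 ≥ 4 gives C(9,3) = 84. Together 270.
Add back pairs where two caps are both exceeded: 10 + 0 + 4 + 0 + 20 + 0 = 34.
By inclusion–exclusion the count is 286 − 270 + 34 = 50.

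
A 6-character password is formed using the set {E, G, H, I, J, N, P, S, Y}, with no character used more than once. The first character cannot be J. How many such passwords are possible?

53760

The first character has 9−1 = 8 choices (anything except J).
The remaining 5 characters are filled from the other 8 symbols without repetition: 8 × 7 × 6 × 5 × 4 = 6720.
Total: 8 × 6720 = 53760.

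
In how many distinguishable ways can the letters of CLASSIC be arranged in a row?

CLASSIC has 7 letters with C appearing twice and S appearing twice.
The number of distinct arrangements is 7!/(2!·2!) = 5040/4 = 1260.

1260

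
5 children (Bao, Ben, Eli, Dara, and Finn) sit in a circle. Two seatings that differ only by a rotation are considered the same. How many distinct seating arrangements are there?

Around a circle, 5 distinct people have 5!/5 = (4)! = 24 rotationally distinct seatings.

24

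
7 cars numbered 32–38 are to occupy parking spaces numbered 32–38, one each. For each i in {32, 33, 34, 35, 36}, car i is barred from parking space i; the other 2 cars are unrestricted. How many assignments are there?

2428

Let Aᵢ (for 32 ≤ i ≤ 36) be the placements that put car i in its forbidden parking space. Any j of these fix j positions, leaving (7−j)! ways to fill the rest, and there are C(5,j) ways to pick which j.
By inclusion–exclusion, the number of valid placements is Σ_{j=0}^{5} (−1)^j C(5,j)·(7−j)!.
Computing: 5040 − 3600 + 1200 − 240 + 30 − 2 = 2428.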